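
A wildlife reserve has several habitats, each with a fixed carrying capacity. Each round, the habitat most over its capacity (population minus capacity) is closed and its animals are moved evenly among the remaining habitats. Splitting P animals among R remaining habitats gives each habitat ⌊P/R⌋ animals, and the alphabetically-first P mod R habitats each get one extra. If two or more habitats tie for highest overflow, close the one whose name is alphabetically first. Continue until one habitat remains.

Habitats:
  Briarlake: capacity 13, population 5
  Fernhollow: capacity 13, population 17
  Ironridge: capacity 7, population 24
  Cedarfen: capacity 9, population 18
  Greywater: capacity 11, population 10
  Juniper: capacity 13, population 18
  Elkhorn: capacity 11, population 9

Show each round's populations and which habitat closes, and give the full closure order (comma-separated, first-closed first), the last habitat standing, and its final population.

Closure order: Ironridge, Cedarfen, Juniper, Fernhollow, Elkhorn, Greywater
Last habitat: Briarlake with 101 animals

Round 1: Briarlake=5 Cedarfen=18 Elkhorn=9 Fernhollow=17 Greywater=10 Ironridge=24 Juniper=18 → close Ironridge (overflow 17)
  24÷6 = 4 each, +1 to first 0
Round 2: Briarlake=9 Cedarfen=22 Elkhorn=13 Fernhollow=21 Greywater=14 Juniper=22 → close Cedarfen (overflow 13)
  22÷5 = 4 each, +1 to first 2
Round 3: Briarlake=14 Elkhorn=18 Fernhollow=25 Greywater=18 Juniper=26 → close Juniper (overflow 13)
  26÷4 = 6 each, +1 to first 2
Round 4: Briarlake=21 Elkhorn=25 Fernhollow=31 Greywater=24 → close Fernhollow (overflow 18)
  31÷3 = 10 each, +1 to first 1
Round 5: Briarlake=32 Elkhorn=35 Greywater=34 → close Elkhorn (overflow 24)
  35÷2 = 17 each, +1 to first 1
Round 6: Briarlake=50 Greywater=51 → close Greywater (overflow 40)
  51÷1 = 51 each, +1 to first 0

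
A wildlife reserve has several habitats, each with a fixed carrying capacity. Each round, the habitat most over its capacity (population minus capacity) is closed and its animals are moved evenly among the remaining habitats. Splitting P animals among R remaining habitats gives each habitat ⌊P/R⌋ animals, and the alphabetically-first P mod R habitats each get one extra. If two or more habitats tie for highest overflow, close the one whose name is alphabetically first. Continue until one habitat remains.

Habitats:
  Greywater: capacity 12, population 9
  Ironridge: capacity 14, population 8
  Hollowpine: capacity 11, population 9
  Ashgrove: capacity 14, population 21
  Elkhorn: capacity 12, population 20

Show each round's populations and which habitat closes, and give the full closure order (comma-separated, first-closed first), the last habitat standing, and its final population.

Closure order: Elkhorn, Ashgrove, Hollowpine, Greywater
Last habitat: Ironridge with 67 animals

Round 1: Ashgrove=21 Elkhorn=20 Greywater=9 Hollowpine=9 Ironridge=8 → close Elkhorn (overflow 8)
  20÷4 = 5 each, +1 to first 0
Round 2: Ashgrove=26 Greywater=14 Hollowpine=14 Ironridge=13 → close Ashgrove (overflow 12)
  26÷3 = 8 each, +1 to first 2
Round 3: Greywater=23 Hollowpine=23 Ironridge=21 → close Hollowpine (overflow 12)
  23÷2 = 11 each, +1 to first 1
Round 4: Greywater=35 Ironridge=32 → close Greywater (overflow 23)
  35÷1 = 35 each, +1 to first 0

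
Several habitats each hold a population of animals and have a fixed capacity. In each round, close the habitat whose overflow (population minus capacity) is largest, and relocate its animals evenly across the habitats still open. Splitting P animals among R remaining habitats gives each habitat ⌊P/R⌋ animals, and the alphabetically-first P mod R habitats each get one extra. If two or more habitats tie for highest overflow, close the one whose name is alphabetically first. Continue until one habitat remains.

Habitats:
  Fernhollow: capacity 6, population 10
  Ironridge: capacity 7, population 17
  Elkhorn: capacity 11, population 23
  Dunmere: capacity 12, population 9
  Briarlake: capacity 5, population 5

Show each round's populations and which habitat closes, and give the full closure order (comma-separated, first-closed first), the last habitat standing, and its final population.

Round 1: Briarlake=5 Dunmere=9 Elkhorn=23 Fernhollow=10 Ironridge=17 → close Elkhorn (overflow 12)
  23÷4 = 5 each, +1 to first 3
Round 2: Briarlake=11 Dunmere=15 Fernhollow=16 Ironridge=22 → close Ironridge (overflow 15)
  22÷3 = 7 each, +1 to first 1
Round 3: Briarlake=19 Dunmere=22 Fernhollow=23 → close Fernhollow (overflow 17)
  23÷2 = 11 each, +1 to first 1
Round 4: Briarlake=31 Dunmere=33 → close Briarlake (overflow 26)
  31÷1 = 31 each, +1 to first 0

Closure order: Elkhorn, Ironridge, Fernhollow, Briarlake
Last habitat: Dunmere with 64 animals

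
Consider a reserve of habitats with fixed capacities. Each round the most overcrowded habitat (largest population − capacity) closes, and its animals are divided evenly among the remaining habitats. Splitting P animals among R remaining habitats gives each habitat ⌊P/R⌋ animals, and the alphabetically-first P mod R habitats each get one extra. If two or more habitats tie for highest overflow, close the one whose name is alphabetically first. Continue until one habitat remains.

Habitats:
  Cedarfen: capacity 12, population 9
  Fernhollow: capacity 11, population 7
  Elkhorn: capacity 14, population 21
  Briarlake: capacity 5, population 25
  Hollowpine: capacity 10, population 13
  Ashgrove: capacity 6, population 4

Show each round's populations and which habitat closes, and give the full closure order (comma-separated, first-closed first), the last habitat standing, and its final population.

Round 1: Ashgrove=4 Briarlake=25 Cedarfen=9 Elkhorn=21 Fernhollow=7 Hollowpine=13 → close Briarlake (overflow 20)
  25÷5 = 5 each, +1 to first 0
Round 2: Ashgrove=9 Cedarfen=14 Elkhorn=26 Fernhollow=12 Hollowpine=18 → close Elkhorn (overflow 12)
  26÷4 = 6 each, +1 to first 2
Round 3: Ashgrove=16 Cedarfen=21 Fernhollow=18 Hollowpine=24 → close Hollowpine (overflow 14)
  24÷3 = 8 each, +1 to first 0
Round 4: Ashgrove=24 Cedarfen=29 Fernhollow=26 → close Ashgrove (overflow 18)
  24÷2 = 12 each, +1 to first 0
Round 5: Cedarfen=41 Fernhollow=38 → close Cedarfen (overflow 29)
  41÷1 = 41 each, +1 to first 0

Closure order: Briarlake, Elkhorn, Hollowpine, Ashgrove, Cedarfen
Last habitat: Fernhollow with 79 animals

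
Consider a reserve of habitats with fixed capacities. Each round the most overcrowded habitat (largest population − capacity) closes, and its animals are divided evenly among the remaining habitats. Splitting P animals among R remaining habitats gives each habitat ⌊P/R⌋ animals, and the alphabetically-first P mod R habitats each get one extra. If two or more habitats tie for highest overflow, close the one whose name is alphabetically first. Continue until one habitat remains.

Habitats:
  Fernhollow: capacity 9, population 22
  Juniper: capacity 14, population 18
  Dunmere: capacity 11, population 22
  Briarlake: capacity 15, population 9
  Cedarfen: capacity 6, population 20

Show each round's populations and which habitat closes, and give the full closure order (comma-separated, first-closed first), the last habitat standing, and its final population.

Round 1: Briarlake=9 Cedarfen=20 Dunmere=22 Fernhollow=22 Juniper=18 → close Cedarfen (overflow 14)
  20÷4 = 5 each, +1 to first 0
Round 2: Briarlake=14 Dunmere=27 Fernhollow=27 Juniper=23 → close Fernhollow (overflow 18)
  27÷3 = 9 each, +1 to first 0
Round 3: Briarlake=23 Dunmere=36 Juniper=32 → close Dunmere (overflow 25)
  36÷2 = 18 each, +1 to first 0
Round 4: Briarlake=41 Juniper=50 → close Juniper (overflow 36)
  50÷1 = 50 each, +1 to first 0

Closure order: Cedarfen, Fernhollow, Dunmere, Juniper
Last habitat: Briarlake with 91 animals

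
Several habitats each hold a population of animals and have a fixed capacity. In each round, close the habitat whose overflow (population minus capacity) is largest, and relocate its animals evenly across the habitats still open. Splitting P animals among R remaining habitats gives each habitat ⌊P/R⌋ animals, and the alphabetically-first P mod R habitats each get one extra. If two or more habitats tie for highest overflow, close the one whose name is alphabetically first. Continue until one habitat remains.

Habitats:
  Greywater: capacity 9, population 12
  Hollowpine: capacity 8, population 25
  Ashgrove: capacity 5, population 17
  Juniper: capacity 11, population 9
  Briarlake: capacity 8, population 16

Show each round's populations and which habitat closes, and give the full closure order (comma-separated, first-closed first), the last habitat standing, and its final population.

Round 1: Ashgrove=17 Briarlake=16 Greywater=12 Hollowpine=25 Juniper=9 → close Hollowpine (overflow 17)
  25÷4 = 6 each, +1 to first 1
Round 2: Ashgrove=24 Briarlake=22 Greywater=18 Juniper=15 → close Ashgrove (overflow 19)
  24÷3 = 8 each, +1 to first 0
Round 3: Briarlake=30 Greywater=26 Juniper=23 → close Briarlake (overflow 22)
  30÷2 = 15 each, +1 to first 0
Round 4: Greywater=41 Juniper=38 → close Greywater (overflow 32)
  41÷1 = 41 each, +1 to first 0

Closure order: Hollowpine, Ashgrove, Briarlake, Greywater
Last habitat: Juniper with 79 animals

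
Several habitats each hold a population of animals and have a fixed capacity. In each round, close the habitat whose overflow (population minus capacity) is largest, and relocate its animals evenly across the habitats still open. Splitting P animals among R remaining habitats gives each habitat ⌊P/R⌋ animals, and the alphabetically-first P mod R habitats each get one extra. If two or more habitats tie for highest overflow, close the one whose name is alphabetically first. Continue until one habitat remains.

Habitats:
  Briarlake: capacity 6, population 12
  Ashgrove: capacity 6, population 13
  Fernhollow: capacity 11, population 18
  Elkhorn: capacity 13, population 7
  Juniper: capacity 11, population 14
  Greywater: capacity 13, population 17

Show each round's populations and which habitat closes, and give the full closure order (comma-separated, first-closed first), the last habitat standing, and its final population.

Closure order: Ashgrove, Fernhollow, Briarlake, Greywater, Juniper
Last habitat: Elkhorn with 81 animals

Round 1: Ashgrove=13 Briarlake=12 Elkhorn=7 Fernhollow=18 Greywater=17 Juniper=14 → close Ashgrove (overflow 7)
  13÷5 = 2 each, +1 to first 3
Round 2: Briarlake=15 Elkhorn=10 Fernhollow=21 Greywater=19 Juniper=16 → close Fernhollow (overflow 10)
  21÷4 = 5 each, +1 to first 1
Round 3: Briarlake=21 Elkhorn=15 Greywater=24 Juniper=21 → close Briarlake (overflow 15)
  21÷3 = 7 each, +1 to first 0
Round 4: Elkhorn=22 Greywater=31 Juniper=28 → close Greywater (overflow 18)
  31÷2 = 15 each, +1 to first 1
Round 5: Elkhorn=38 Juniper=43 → close Juniper (overflow 32)
  43÷1 = 43 each, +1 to first 0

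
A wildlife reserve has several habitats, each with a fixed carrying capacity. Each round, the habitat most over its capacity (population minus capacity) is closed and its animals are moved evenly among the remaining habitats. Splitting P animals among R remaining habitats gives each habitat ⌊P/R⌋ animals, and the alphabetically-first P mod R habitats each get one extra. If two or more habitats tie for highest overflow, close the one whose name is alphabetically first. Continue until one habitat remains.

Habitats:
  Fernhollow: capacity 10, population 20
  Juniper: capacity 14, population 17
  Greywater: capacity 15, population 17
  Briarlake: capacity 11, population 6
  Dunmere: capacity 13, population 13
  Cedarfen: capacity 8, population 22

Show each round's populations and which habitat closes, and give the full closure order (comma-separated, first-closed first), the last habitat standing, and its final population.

Closure order: Cedarfen, Fernhollow, Juniper, Greywater, Dunmere
Last habitat: Briarlake with 95 animals

Round 1: Briarlake=6 Cedarfen=22 Dunmere=13 Fernhollow=20 Greywater=17 Juniper=17 → close Cedarfen (overflow 14)
  22÷5 = 4 each, +1 to first 2
Round 2: Briarlake=11 Dunmere=18 Fernhollow=24 Greywater=21 Juniper=21 → close Fernhollow (overflow 14)
  24÷4 = 6 each, +1 to first 0
Round 3: Briarlake=17 Dunmere=24 Greywater=27 Juniper=27 → close Juniper (overflow 13)
  27÷3 = 9 each, +1 to first 0
Round 4: Briarlake=26 Dunmere=33 Greywater=36 → close Greywater (overflow 21)
  36÷2 = 18 each, +1 to first 0
Round 5: Briarlake=44 Dunmere=51 → close Dunmere (overflow 38)
  51÷1 = 51 each, +1 to first 0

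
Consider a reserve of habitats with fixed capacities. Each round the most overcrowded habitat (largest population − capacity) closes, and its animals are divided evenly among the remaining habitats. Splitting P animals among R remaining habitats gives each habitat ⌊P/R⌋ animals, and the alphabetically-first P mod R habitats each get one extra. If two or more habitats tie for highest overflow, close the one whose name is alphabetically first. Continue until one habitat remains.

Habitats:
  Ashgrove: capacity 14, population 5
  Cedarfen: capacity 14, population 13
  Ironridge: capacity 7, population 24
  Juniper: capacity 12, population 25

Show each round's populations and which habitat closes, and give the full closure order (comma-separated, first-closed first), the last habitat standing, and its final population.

Closure order: Ironridge, Juniper, Cedarfen
Last habitat: Ashgrove with 67 animals

Round 1: Ashgrove=5 Cedarfen=13 Ironridge=24 Juniper=25 → close Ironridge (overflow 17)
  24÷3 = 8 each, +1 to first 0
Round 2: Ashgrove=13 Cedarfen=21 Juniper=33 → close Juniper (overflow 21)
  33÷2 = 16 each, +1 to first 1
Round 3: Ashgrove=30 Cedarfen=37 → close Cedarfen (overflow 23)
  37÷1 = 37 each, +1 to first 0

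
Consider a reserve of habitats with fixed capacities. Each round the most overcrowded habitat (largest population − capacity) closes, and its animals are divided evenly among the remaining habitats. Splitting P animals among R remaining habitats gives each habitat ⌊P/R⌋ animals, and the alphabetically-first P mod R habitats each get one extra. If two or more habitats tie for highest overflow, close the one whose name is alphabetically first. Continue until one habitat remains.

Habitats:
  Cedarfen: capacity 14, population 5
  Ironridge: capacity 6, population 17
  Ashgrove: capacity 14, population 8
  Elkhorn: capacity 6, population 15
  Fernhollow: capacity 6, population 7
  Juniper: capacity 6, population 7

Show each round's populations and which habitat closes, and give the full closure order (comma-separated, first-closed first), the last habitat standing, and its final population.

Closure order: Ironridge, Elkhorn, Fernhollow, Juniper, Ashgrove
Last habitat: Cedarfen with 59 animals

Round 1: Ashgrove=8 Cedarfen=5 Elkhorn=15 Fernhollow=7 Ironridge=17 Juniper=7 → close Ironridge (overflow 11)
  17÷5 = 3 each, +1 to first 2
Round 2: Ashgrove=12 Cedarfen=9 Elkhorn=18 Fernhollow=10 Juniper=10 → close Elkhorn (overflow 12)
  18÷4 = 4 each, +1 to first 2
Round 3: Ashgrove=17 Cedarfen=14 Fernhollow=14 Juniper=14 → close Fernhollow (overflow 8)
  14÷3 = 4 each, +1 to first 2
Round 4: Ashgrove=22 Cedarfen=19 Juniper=18 → close Juniper (overflow 12)
  18÷2 = 9 each, +1 to first 0
Round 5: Ashgrove=31 Cedarfen=28 → close Ashgrove (overflow 17)
  31÷1 = 31 each, +1 to first 0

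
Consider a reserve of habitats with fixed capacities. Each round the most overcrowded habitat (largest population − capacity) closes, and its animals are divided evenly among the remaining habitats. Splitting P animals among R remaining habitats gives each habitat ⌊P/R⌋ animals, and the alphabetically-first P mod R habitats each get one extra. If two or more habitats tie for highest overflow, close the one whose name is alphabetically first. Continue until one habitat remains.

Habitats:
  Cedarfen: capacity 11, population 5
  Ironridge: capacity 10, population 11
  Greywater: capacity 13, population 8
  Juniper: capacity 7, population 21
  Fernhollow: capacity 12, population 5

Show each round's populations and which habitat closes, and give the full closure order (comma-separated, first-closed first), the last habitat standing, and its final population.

Round 1: Cedarfen=5 Fernhollow=5 Greywater=8 Ironridge=11 Juniper=21 → close Juniper (overflow 14)
  21÷4 = 5 each, +1 to first 1
Round 2: Cedarfen=11 Fernhollow=10 Greywater=13 Ironridge=16 → close Ironridge (overflow 6)
  16÷3 = 5 each, +1 to first 1
Round 3: Cedarfen=17 Fernhollow=15 Greywater=18 → close Cedarfen (overflow 6)
  17÷2 = 8 each, +1 to first 1
Round 4: Fernhollow=24 Greywater=26 → close Greywater (overflow 13)
  26÷1 = 26 each, +1 to first 0

Closure order: Juniper, Ironridge, Cedarfen, Greywater
Last habitat: Fernhollow with 50 animals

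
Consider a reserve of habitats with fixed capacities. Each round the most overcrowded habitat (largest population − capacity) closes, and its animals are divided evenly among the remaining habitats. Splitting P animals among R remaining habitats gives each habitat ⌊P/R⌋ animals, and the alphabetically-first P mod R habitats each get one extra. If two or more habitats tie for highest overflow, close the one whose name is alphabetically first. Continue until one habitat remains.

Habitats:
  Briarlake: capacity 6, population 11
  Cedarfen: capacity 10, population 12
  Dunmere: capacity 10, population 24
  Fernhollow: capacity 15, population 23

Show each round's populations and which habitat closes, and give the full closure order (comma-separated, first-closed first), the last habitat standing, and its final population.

Round 1: Briarlake=11 Cedarfen=12 Dunmere=24 Fernhollow=23 → close Dunmere (overflow 14)
  24÷3 = 8 each, +1 to first 0
Round 2: Briarlake=19 Cedarfen=20 Fernhollow=31 → close Fernhollow (overflow 16)
  31÷2 = 15 each, +1 to first 1
Round 3: Briarlake=35 Cedarfen=35 → close Briarlake (overflow 29)
  35÷1 = 35 each, +1 to first 0

Closure order: Dunmere, Fernhollow, Briarlake
Last habitat: Cedarfen with 70 animals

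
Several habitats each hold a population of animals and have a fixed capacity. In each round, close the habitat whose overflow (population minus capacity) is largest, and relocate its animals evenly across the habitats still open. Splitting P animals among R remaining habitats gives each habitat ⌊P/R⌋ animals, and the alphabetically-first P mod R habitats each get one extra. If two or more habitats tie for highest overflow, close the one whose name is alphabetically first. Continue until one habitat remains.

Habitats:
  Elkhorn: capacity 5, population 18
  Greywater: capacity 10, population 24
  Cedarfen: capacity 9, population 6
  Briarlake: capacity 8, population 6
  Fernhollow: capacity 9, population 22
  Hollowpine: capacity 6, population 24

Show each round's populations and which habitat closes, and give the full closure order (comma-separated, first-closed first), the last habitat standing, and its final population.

Closure order: Hollowpine, Elkhorn, Fernhollow, Greywater, Briarlake
Last habitat: Cedarfen with 100 animals

Round 1: Briarlake=6 Cedarfen=6 Elkhorn=18 Fernhollow=22 Greywater=24 Hollowpine=24 → close Hollowpine (overflow 18)
  24÷5 = 4 each, +1 to first 4
Round 2: Briarlake=11 Cedarfen=11 Elkhorn=23 Fernhollow=27 Greywater=28 → close Elkhorn (overflow 18)
  23÷4 = 5 each, +1 to first 3
Round 3: Briarlake=17 Cedarfen=17 Fernhollow=33 Greywater=33 → close Fernhollow (overflow 24)
  33÷3 = 11 each, +1 to first 0
Round 4: Briarlake=28 Cedarfen=28 Greywater=44 → close Greywater (overflow 34)
  44÷2 = 22 each, +1 to first 0
Round 5: Briarlake=50 Cedarfen=50 → close Briarlake (overflow 42)
  50÷1 = 50 each, +1 to first 0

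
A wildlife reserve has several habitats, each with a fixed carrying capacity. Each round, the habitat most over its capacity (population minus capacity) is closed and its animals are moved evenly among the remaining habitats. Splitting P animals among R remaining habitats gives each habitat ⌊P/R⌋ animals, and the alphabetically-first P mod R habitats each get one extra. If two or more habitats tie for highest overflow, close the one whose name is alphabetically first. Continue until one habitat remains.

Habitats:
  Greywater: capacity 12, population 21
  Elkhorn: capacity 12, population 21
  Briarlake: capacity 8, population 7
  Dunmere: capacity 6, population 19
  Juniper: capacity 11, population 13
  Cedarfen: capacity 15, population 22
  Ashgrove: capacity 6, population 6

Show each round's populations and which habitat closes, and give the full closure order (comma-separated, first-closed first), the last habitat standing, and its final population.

Closure order: Dunmere, Elkhorn, Greywater, Cedarfen, Ashgrove, Juniper
Last habitat: Briarlake with 109 animals

Round 1: Ashgrove=6 Briarlake=7 Cedarfen=22 Dunmere=19 Elkhorn=21 Greywater=21 Juniper=13 → close Dunmere (overflow 13)
  19÷6 = 3 each, +1 to first 1
Round 2: Ashgrove=10 Briarlake=10 Cedarfen=25 Elkhorn=24 Greywater=24 Juniper=16 → close Elkhorn (overflow 12)
  24÷5 = 4 each, +1 to first 4
Round 3: Ashgrove=15 Briarlake=15 Cedarfen=30 Greywater=29 Juniper=20 → close Greywater (overflow 17)
  29÷4 = 7 each, +1 to first 1
Round 4: Ashgrove=23 Briarlake=22 Cedarfen=37 Juniper=27 → close Cedarfen (overflow 22)
  37÷3 = 12 each, +1 to first 1
Round 5: Ashgrove=36 Briarlake=34 Juniper=39 → close Ashgrove (overflow 30)
  36÷2 = 18 each, +1 to first 0
Round 6: Briarlake=52 Juniper=57 → close Juniper (overflow 46)
  57÷1 = 57 each, +1 to first 0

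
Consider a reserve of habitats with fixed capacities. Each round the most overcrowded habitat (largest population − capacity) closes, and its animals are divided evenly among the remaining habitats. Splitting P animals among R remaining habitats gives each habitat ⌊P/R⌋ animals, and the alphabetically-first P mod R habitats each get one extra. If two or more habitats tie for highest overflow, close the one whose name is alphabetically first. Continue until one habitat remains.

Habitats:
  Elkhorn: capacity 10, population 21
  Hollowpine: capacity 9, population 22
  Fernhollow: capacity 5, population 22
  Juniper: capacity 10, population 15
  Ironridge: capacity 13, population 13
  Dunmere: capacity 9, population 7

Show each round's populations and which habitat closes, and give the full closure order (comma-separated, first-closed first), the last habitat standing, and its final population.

Round 1: Dunmere=7 Elkhorn=21 Fernhollow=22 Hollowpine=22 Ironridge=13 Juniper=15 → close Fernhollow (overflow 17)
  22÷5 = 4 each, +1 to first 2
Round 2: Dunmere=12 Elkhorn=26 Hollowpine=26 Ironridge=17 Juniper=19 → close Hollowpine (overflow 17)
  26÷4 = 6 each, +1 to first 2
Round 3: Dunmere=19 Elkhorn=33 Ironridge=23 Juniper=25 → close Elkhorn (overflow 23)
  33÷3 = 11 each, +1 to first 0
Round 4: Dunmere=30 Ironridge=34 Juniper=36 → close Juniper (overflow 26)
  36÷2 = 18 each, +1 to first 0
Round 5: Dunmere=48 Ironridge=52 → close Dunmere (overflow 39)
  48÷1 = 48 each, +1 to first 0

Closure order: Fernhollow, Hollowpine, Elkhorn, Juniper, Dunmere
Last habitat: Ironridge with 100 animals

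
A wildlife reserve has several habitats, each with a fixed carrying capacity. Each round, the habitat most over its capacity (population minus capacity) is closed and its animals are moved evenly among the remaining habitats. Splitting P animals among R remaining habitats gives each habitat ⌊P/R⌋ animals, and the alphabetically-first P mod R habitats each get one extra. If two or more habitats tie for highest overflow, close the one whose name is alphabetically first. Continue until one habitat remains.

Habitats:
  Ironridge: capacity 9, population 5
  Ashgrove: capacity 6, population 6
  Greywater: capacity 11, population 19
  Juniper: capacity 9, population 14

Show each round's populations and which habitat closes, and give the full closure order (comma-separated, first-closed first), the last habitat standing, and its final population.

Round 1: Ashgrove=6 Greywater=19 Ironridge=5 Juniper=14 → close Greywater (overflow 8)
  19÷3 = 6 each, +1 to first 1
Round 2: Ashgrove=13 Ironridge=11 Juniper=20 → close Juniper (overflow 11)
  20÷2 = 10 each, +1 to first 0
Round 3: Ashgrove=23 Ironridge=21 → close Ashgrove (overflow 17)
  23÷1 = 23 each, +1 to first 0

Closure order: Greywater, Juniper, Ashgrove
Last habitat: Ironridge with 44 animals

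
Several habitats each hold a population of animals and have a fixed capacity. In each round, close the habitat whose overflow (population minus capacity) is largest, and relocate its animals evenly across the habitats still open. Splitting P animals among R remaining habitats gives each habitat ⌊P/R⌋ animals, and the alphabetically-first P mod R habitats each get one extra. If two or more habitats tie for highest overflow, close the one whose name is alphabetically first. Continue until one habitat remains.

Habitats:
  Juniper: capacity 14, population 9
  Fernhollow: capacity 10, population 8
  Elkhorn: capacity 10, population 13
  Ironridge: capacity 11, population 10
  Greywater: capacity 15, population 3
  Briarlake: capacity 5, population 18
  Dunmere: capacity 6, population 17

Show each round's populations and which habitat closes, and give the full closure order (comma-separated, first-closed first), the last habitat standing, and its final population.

Round 1: Briarlake=18 Dunmere=17 Elkhorn=13 Fernhollow=8 Greywater=3 Ironridge=10 Juniper=9 → close Briarlake (overflow 13)
  18÷6 = 3 each, +1 to first 0
Round 2: Dunmere=20 Elkhorn=16 Fernhollow=11 Greywater=6 Ironridge=13 Juniper=12 → close Dunmere (overflow 14)
  20÷5 = 4 each, +1 to first 0
Round 3: Elkhorn=20 Fernhollow=15 Greywater=10 Ironridge=17 Juniper=16 → close Elkhorn (overflow 10)
  20÷4 = 5 each, +1 to first 0
Round 4: Fernhollow=20 Greywater=15 Ironridge=22 Juniper=21 → close Ironridge (overflow 11)
  22÷3 = 7 each, +1 to first 1
Round 5: Fernhollow=28 Greywater=22 Juniper=28 → close Fernhollow (overflow 18)
  28÷2 = 14 each, +1 to first 0
Round 6: Greywater=36 Juniper=42 → close Juniper (overflow 28)
  42÷1 = 42 each, +1 to first 0

Closure order: Briarlake, Dunmere, Elkhorn, Ironridge, Fernhollow, Juniper
Last habitat: Greywater with 78 animals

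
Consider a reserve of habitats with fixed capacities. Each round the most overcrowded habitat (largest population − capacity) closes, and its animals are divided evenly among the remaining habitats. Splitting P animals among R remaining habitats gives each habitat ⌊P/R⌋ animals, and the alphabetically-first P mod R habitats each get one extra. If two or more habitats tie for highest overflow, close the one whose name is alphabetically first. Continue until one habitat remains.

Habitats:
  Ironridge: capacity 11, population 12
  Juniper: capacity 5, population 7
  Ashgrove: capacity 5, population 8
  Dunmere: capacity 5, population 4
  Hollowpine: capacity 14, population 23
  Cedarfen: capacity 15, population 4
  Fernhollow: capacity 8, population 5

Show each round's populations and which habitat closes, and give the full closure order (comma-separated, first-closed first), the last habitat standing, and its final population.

Round 1: Ashgrove=8 Cedarfen=4 Dunmere=4 Fernhollow=5 Hollowpine=23 Ironridge=12 Juniper=7 → close Hollowpine (overflow 9)
  23÷6 = 3 each, +1 to first 5
Round 2: Ashgrove=12 Cedarfen=8 Dunmere=8 Fernhollow=9 Ironridge=16 Juniper=10 → close Ashgrove (overflow 7)
  12÷5 = 2 each, +1 to first 2
Round 3: Cedarfen=11 Dunmere=11 Fernhollow=11 Ironridge=18 Juniper=12 → close Ironridge (overflow 7)
  18÷4 = 4 each, +1 to first 2
Round 4: Cedarfen=16 Dunmere=16 Fernhollow=15 Juniper=16 → close Dunmere (overflow 11)
  16÷3 = 5 each, +1 to first 1
Round 5: Cedarfen=22 Fernhollow=20 Juniper=21 → close Juniper (overflow 16)
  21÷2 = 10 each, +1 to first 1
Round 6: Cedarfen=33 Fernhollow=30 → close Fernhollow (overflow 22)
  30÷1 = 30 each, +1 to first 0

Closure order: Hollowpine, Ashgrove, Ironridge, Dunmere, Juniper, Fernhollow
Last habitat: Cedarfen with 63 animals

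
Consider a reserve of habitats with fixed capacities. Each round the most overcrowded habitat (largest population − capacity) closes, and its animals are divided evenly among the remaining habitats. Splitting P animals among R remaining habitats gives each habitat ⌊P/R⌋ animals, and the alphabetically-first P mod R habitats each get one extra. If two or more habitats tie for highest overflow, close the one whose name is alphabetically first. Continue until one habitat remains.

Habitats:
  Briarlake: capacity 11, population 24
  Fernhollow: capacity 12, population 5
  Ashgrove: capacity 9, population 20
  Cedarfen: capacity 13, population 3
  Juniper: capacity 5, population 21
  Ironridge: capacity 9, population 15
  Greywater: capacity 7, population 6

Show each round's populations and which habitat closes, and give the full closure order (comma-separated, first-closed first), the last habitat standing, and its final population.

Round 1: Ashgrove=20 Briarlake=24 Cedarfen=3 Fernhollow=5 Greywater=6 Ironridge=15 Juniper=21 → close Juniper (overflow 16)
  21÷6 = 3 each, +1 to first 3
Round 2: Ashgrove=24 Briarlake=28 Cedarfen=7 Fernhollow=8 Greywater=9 Ironridge=18 → close Briarlake (overflow 17)
  28÷5 = 5 each, +1 to first 3
Round 3: Ashgrove=30 Cedarfen=13 Fernhollow=14 Greywater=14 Ironridge=23 → close Ashgrove (overflow 21)
  30÷4 = 7 each, +1 to first 2
Round 4: Cedarfen=21 Fernhollow=22 Greywater=21 Ironridge=30 → close Ironridge (overflow 21)
  30÷3 = 10 each, +1 to first 0
Round 5: Cedarfen=31 Fernhollow=32 Greywater=31 → close Greywater (overflow 24)
  31÷2 = 15 each, +1 to first 1
Round 6: Cedarfen=47 Fernhollow=47 → close Fernhollow (overflow 35)
  47÷1 = 47 each, +1 to first 0

Closure order: Juniper, Briarlake, Ashgrove, Ironridge, Greywater, Fernhollow
Last habitat: Cedarfen with 94 animals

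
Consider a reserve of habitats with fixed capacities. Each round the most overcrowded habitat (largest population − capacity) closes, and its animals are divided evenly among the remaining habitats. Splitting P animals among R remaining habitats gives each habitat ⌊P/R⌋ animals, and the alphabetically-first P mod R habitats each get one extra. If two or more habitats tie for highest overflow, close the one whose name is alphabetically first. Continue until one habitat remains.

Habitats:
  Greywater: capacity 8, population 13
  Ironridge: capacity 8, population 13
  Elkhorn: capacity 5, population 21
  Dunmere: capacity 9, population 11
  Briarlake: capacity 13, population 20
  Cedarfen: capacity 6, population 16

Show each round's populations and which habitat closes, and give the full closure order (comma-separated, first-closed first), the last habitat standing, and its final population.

Closure order: Elkhorn, Cedarfen, Briarlake, Greywater, Ironridge
Last habitat: Dunmere with 94 animals

Round 1: Briarlake=20 Cedarfen=16 Dunmere=11 Elkhorn=21 Greywater=13 Ironridge=13 → close Elkhorn (overflow 16)
  21÷5 = 4 each, +1 to first 1
Round 2: Briarlake=25 Cedarfen=20 Dunmere=15 Greywater=17 Ironridge=17 → close Cedarfen (overflow 14)
  20÷4 = 5 each, +1 to first 0
Round 3: Briarlake=30 Dunmere=20 Greywater=22 Ironridge=22 → close Briarlake (overflow 17)
  30÷3 = 10 each, +1 to first 0
Round 4: Dunmere=30 Greywater=32 Ironridge=32 → close Greywater (overflow 24)
  32÷2 = 16 each, +1 to first 0
Round 5: Dunmere=46 Ironridge=48 → close Ironridge (overflow 40)
  48÷1 = 48 each, +1 to first 0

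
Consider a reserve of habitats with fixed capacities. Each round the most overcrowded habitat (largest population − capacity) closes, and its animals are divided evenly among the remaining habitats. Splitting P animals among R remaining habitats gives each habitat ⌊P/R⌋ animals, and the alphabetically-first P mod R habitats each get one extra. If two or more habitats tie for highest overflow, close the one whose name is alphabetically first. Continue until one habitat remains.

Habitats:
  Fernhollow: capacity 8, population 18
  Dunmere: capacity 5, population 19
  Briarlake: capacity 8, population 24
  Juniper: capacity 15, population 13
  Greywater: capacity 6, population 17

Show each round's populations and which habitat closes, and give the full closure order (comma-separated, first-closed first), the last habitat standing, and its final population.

Round 1: Briarlake=24 Dunmere=19 Fernhollow=18 Greywater=17 Juniper=13 → close Briarlake (overflow 16)
  24÷4 = 6 each, +1 to first 0
Round 2: Dunmere=25 Fernhollow=24 Greywater=23 Juniper=19 → close Dunmere (overflow 20)
  25÷3 = 8 each, +1 to first 1
Round 3: Fernhollow=33 Greywater=31 Juniper=27 → close Fernhollow (overflow 25)
  33÷2 = 16 each, +1 to first 1
Round 4: Greywater=48 Juniper=43 → close Greywater (overflow 42)
  48÷1 = 48 each, +1 to first 0

Closure order: Briarlake, Dunmere, Fernhollow, Greywater
Last habitat: Juniper with 91 animals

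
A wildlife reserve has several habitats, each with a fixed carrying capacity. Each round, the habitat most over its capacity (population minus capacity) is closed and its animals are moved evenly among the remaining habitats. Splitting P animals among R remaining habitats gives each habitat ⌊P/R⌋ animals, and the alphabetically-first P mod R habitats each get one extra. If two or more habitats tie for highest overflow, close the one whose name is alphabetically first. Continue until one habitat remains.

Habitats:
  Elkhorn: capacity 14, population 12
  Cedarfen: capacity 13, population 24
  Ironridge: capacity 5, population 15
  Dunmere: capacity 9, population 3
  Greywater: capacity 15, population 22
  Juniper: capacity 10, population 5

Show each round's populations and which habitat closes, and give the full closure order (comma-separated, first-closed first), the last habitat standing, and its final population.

Closure order: Cedarfen, Ironridge, Greywater, Elkhorn, Dunmere
Last habitat: Juniper with 81 animals

Round 1: Cedarfen=24 Dunmere=3 Elkhorn=12 Greywater=22 Ironridge=15 Juniper=5 → close Cedarfen (overflow 11)
  24÷5 = 4 each, +1 to first 4
Round 2: Dunmere=8 Elkhorn=17 Greywater=27 Ironridge=20 Juniper=9 → close Ironridge (overflow 15)
  20÷4 = 5 each, +1 to first 0
Round 3: Dunmere=13 Elkhorn=22 Greywater=32 Juniper=14 → close Greywater (overflow 17)
  32÷3 = 10 each, +1 to first 2
Round 4: Dunmere=24 Elkhorn=33 Juniper=24 → close Elkhorn (overflow 19)
  33÷2 = 16 each, +1 to first 1
Round 5: Dunmere=41 Juniper=40 → close Dunmere (overflow 32)
  41÷1 = 41 each, +1 to first 0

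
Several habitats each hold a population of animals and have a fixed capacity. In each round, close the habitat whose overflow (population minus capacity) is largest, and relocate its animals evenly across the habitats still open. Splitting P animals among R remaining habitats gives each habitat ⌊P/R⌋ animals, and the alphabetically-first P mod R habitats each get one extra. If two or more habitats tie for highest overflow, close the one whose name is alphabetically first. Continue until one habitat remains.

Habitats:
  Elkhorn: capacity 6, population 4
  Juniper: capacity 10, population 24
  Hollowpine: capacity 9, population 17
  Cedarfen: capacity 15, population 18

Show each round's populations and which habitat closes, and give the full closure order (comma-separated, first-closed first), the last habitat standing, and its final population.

Closure order: Juniper, Hollowpine, Cedarfen
Last habitat: Elkhorn with 63 animals

Round 1: Cedarfen=18 Elkhorn=4 Hollowpine=17 Juniper=24 → close Juniper (overflow 14)
  24÷3 = 8 each, +1 to first 0
Round 2: Cedarfen=26 Elkhorn=12 Hollowpine=25 → close Hollowpine (overflow 16)
  25÷2 = 12 each, +1 to first 1
Round 3: Cedarfen=39 Elkhorn=24 → close Cedarfen (overflow 24)
  39÷1 = 39 each, +1 to first 0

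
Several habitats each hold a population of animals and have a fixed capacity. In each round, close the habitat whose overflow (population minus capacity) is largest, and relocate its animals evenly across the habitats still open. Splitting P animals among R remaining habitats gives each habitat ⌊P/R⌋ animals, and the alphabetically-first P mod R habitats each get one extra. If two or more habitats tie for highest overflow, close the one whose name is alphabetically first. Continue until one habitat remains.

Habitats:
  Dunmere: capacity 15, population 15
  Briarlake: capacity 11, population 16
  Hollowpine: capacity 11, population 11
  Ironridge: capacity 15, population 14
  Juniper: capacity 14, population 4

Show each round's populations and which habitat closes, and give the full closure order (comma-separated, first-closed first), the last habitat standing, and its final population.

Closure order: Briarlake, Dunmere, Hollowpine, Ironridge
Last habitat: Juniper with 60 animals

Round 1: Briarlake=16 Dunmere=15 Hollowpine=11 Ironridge=14 Juniper=4 → close Briarlake (overflow 5)
  16÷4 = 4 each, +1 to first 0
Round 2: Dunmere=19 Hollowpine=15 Ironridge=18 Juniper=8 → close Dunmere (overflow 4)
  19÷3 = 6 each, +1 to first 1
Round 3: Hollowpine=22 Ironridge=24 Juniper=14 → close Hollowpine (overflow 11)
  22÷2 = 11 each, +1 to first 0
Round 4: Ironridge=35 Juniper=25 → close Ironridge (overflow 20)
  35÷1 = 35 each, +1 to first 0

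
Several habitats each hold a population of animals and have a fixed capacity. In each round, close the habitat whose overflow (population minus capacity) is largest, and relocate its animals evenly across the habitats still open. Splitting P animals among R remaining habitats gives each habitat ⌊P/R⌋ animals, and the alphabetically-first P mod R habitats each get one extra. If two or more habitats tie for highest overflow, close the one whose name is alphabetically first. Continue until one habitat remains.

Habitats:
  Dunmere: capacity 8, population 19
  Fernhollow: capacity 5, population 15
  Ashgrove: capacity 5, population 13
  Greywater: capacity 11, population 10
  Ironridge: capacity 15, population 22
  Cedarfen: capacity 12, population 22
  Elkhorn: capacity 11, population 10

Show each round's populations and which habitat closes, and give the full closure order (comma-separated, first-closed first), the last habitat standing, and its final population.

Round 1: Ashgrove=13 Cedarfen=22 Dunmere=19 Elkhorn=10 Fernhollow=15 Greywater=10 Ironridge=22 → close Dunmere (overflow 11)
  19÷6 = 3 each, +1 to first 1
Round 2: Ashgrove=17 Cedarfen=25 Elkhorn=13 Fernhollow=18 Greywater=13 Ironridge=25 → close Cedarfen (overflow 13)
  25÷5 = 5 each, +1 to first 0
Round 3: Ashgrove=22 Elkhorn=18 Fernhollow=23 Greywater=18 Ironridge=30 → close Fernhollow (overflow 18)
  23÷4 = 5 each, +1 to first 3
Round 4: Ashgrove=28 Elkhorn=24 Greywater=24 Ironridge=35 → close Ashgrove (overflow 23)
  28÷3 = 9 each, +1 to first 1
Round 5: Elkhorn=34 Greywater=33 Ironridge=44 → close Ironridge (overflow 29)
  44÷2 = 22 each, +1 to first 0
Round 6: Elkhorn=56 Greywater=55 → close Elkhorn (overflow 45)
  56÷1 = 56 each, +1 to first 0

Closure order: Dunmere, Cedarfen, Fernhollow, Ashgrove, Ironridge, Elkhorn
Last habitat: Greywater with 111 animals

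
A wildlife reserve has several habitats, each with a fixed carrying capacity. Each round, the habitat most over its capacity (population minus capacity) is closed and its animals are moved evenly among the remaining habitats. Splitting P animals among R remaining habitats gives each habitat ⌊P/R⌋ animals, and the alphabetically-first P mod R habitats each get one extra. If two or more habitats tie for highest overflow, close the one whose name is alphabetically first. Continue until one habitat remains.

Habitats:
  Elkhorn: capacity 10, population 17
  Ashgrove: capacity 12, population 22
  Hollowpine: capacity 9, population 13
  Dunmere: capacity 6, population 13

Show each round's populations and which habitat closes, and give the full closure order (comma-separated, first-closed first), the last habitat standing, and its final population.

Closure order: Ashgrove, Dunmere, Elkhorn
Last habitat: Hollowpine with 65 animals

Round 1: Ashgrove=22 Dunmere=13 Elkhorn=17 Hollowpine=13 → close Ashgrove (overflow 10)
  22÷3 = 7 each, +1 to first 1
Round 2: Dunmere=21 Elkhorn=24 Hollowpine=20 → close Dunmere (overflow 15)
  21÷2 = 10 each, +1 to first 1
Round 3: Elkhorn=35 Hollowpine=30 → close Elkhorn (overflow 25)
  35÷1 = 35 each, +1 to first 0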